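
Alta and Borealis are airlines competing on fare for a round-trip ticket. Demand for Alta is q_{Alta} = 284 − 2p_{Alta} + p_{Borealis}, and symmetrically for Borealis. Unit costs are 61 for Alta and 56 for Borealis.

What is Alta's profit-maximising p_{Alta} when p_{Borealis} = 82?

Alta's profit: π = (p_{Alta} − 61)(284 − 2p_{Alta} + p_{Borealis}).
∂π/∂p_{Alta} = 406 − 4p_{Alta} + p_{Borealis} = 0 ⇒ p_{Alta} = 101.5 + 0.25p_{Borealis}.
At p_{Borealis} = 82: p_{Alta} = 101.5 + 0.25·82 = 122.

122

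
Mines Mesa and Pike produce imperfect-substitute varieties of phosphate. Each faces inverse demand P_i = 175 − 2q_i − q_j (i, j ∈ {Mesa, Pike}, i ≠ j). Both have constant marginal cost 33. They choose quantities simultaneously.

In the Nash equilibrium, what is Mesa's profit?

1613.12

Mine Mesa's profit: π = q_{Mesa}(175 − 2q_{Mesa} − q_{Pike}) − 33q_{Mesa}.
∂π/∂q_{Mesa} = 142 − 4q_{Mesa} − q_{Pike} = 0 ⇒ q_{Mesa} = 35.5 − 0.25q_{Pike}.
By symmetry q_{Pike} = q_{Mesa}; substituting into the reaction function, 1.25q_{Mesa} = 35.5 and q_{Mesa} = 28.4.
P_{Mesa} = 175 − 2·28.4 − 28.4 = 89.8.
Profit = (89.8 − 33)·28.4 = 1613.12.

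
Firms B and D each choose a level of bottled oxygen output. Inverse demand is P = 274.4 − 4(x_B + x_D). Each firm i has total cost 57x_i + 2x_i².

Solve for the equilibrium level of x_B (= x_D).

Firm B's profit: π = x_B(274.4 − 4(x_B + x_D)) − 57x_B − 2x_B².
∂π/∂x_B = 217.4 − 12x_B − 4x_D = 0, so x_B = 1087/60 − (1/3)x_D.
Setting x_B = x_D in the reaction function: x_B = 1087/60 − (1/3)x_B, so x_B = (1087/60) / (4/3) = 13.5875.

13.5875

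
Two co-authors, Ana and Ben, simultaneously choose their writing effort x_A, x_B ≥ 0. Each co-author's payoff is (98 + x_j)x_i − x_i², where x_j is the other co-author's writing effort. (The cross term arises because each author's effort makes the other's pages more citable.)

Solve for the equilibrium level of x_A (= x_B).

Ana's payoff is (98 + x_B)x_A − x_A².
∂π/∂x_A = 98 + x_B − 2x_A = 0, so x_A = 49 + 0.5x_B.
By symmetry x_B = x_A; substituting into the reaction function, 0.5x_A = 49 and x_A = 98.

98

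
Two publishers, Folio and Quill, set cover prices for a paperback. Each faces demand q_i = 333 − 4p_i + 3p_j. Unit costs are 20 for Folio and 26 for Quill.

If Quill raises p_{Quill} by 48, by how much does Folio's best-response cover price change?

18

Folio's profit: π = (p_{Folio} − 20)(333 − 4p_{Folio} + 3p_{Quill}).
∂π/∂p_{Folio} = 413 − 8p_{Folio} + 3p_{Quill} = 0 ⇒ p_{Folio} = 51.625 + 0.375p_{Quill}.
The reaction-function slope is 0.375, so a 48-unit rise in p_{Quill} moves p_{Folio} by 0.375 × 48 = 18. Folio's best response rises — the actions are strategic complements.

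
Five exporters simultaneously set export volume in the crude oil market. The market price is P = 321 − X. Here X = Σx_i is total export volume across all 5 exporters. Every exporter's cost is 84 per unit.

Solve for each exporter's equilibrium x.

39.5

A representative exporter's profit is π_i = x_i(321 − X) − 84x_i, with X = x_i + Σ_{j≠i} x_j.
First-order condition: 237 − 2x_i − Σ_{j≠i} x_j = 0.
Imposing symmetry (x_j = x for all j) turns Σ_{j≠i} x_j into 4x, so 237 = 6x and x = 39.5.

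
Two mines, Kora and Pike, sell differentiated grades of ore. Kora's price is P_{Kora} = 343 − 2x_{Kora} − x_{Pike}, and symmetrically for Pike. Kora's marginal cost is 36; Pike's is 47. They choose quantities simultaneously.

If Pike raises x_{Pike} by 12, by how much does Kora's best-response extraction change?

-3

Mine Kora's profit: π = x_{Kora}(343 − 2x_{Kora} − x_{Pike}) − 36x_{Kora}.
∂π/∂x_{Kora} = 307 − 4x_{Kora} − x_{Pike} = 0 ⇒ x_{Kora} = 76.75 − 0.25x_{Pike}.
The reaction-function slope is −0.25, so a 12-unit rise in x_{Pike} moves x_{Kora} by −0.25 × 12 = −3. Kora's best response falls — the actions are strategic substitutes.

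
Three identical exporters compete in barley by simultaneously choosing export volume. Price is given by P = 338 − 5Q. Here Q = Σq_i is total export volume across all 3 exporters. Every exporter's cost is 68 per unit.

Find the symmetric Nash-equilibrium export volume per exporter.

13.5

A representative exporter's profit is π_i = q_i(338 − 5Q) − 68q_i, with Q = q_i + Σ_{j≠i} q_j.
First-order condition: 270 − 10q_i − 5Σ_{j≠i} q_j = 0.
Imposing symmetry (q_j = q for all j) turns Σ_{j≠i} q_j into 2q, so 270 = 20q and q = 13.5.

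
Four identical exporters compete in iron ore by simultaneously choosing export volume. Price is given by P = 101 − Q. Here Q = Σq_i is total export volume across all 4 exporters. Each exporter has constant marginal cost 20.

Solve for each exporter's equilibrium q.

16.2

A representative exporter's profit is π_i = q_i(101 − Q) − 20q_i, with Q = q_i + Σ_{j≠i} q_j.
First-order condition: 81 − 2q_i − Σ_{j≠i} q_j = 0.
In a symmetric equilibrium every exporter chooses the same q, so Σ_{j≠i} q_j = 3q. The condition becomes 81 − 5q = 0, giving q = 81/5 = 16.2.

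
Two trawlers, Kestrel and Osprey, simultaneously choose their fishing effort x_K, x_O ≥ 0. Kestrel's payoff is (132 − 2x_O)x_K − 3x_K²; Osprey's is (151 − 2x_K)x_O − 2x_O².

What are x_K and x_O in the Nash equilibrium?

11.3, 32.1

Expanding Kestrel's payoff: 132x_K − 2x_Ox_K − 3x_K².
∂π/∂x_K = 132 − 2x_O − 6x_K = 0, so x_K = 22 − (1/3)x_O.
Likewise for Osprey: x_O = 37.75 − 0.5x_K.
Solving the two reaction functions simultaneously: (1 − (−1/3)(−0.5))x_K = 22 − (1/3)·37.75, so (5/6)x_K = 113/12 and x_K = 11.3.
Then x_O = 37.75 − 0.5·11.3 = 32.1.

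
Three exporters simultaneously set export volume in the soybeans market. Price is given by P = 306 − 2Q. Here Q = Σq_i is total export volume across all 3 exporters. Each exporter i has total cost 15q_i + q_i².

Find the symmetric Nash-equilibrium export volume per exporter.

A representative exporter's profit is π_i = q_i(306 − 2Q) − 15q_i − q_i², with Q = q_i + Σ_{j≠i} q_j.
First-order condition: 291 − 6q_i − 2Σ_{j≠i} q_j = 0.
With identical exporters, set every q_j = q: then 291 − 6q − 4q = 0, i.e. q = 291/10 = 29.1.

29.1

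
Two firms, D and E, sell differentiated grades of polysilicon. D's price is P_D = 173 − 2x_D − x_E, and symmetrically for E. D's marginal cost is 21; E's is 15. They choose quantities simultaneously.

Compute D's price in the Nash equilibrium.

Firm D's profit: π = x_D(173 − 2x_D − x_E) − 21x_D.
∂π/∂x_D = 152 − 4x_D − x_E = 0 ⇒ x_D = 38 − 0.25x_E.
Similarly x_E = 39.5 − 0.25x_D.
Substituting the second reaction function into the first: x_D = 38 − 0.25(39.5 − 0.25x_D), which gives 0.9375x_D = 28.125 ⇒ x_D = 30.
Then x_E = 39.5 − 0.25·30 = 32.
P_D = 173 − 2·30 − 32 = 81.

81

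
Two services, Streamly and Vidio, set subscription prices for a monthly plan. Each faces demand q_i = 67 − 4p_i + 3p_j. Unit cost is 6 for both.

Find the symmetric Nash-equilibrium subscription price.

18.2

Streamly's profit: π = (p_{Streamly} − 6)(67 − 4p_{Streamly} + 3p_{Vidio}).
∂π/∂p_{Streamly} = 91 − 8p_{Streamly} + 3p_{Vidio} = 0 ⇒ p_{Streamly} = 11.375 + 0.375p_{Vidio}.
The game is symmetric, so in equilibrium p_{Vidio} = p_{Streamly}: the reaction function gives 0.625p_{Streamly} = 11.375, hence p_{Streamly} = 18.2.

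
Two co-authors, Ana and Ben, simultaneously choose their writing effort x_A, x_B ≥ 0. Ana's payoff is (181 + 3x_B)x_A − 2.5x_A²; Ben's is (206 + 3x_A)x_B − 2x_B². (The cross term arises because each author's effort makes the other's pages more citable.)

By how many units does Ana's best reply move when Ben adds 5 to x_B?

3

Expanding Ana's payoff: 181x_A + 3x_Bx_A − 2.5x_A².
∂π/∂x_A = 181 + 3x_B − 5x_A = 0, so x_A = 36.2 + 0.6x_B.
The reaction-function slope is 0.6, so a 5-unit rise in x_B moves x_A by 0.6 × 5 = 3. Ana's best response rises — the actions are strategic complements.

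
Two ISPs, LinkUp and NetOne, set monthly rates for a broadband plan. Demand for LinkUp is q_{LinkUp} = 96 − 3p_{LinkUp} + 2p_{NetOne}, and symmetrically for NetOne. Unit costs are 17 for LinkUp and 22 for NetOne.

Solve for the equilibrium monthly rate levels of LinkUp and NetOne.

LinkUp's profit: π = (p_{LinkUp} − 17)(96 − 3p_{LinkUp} + 2p_{NetOne}).
∂π/∂p_{LinkUp} = 147 − 6p_{LinkUp} + 2p_{NetOne} = 0 ⇒ p_{LinkUp} = 24.5 + (1/3)p_{NetOne}.
Similarly p_{NetOne} = 27 + (1/3)p_{LinkUp}.
Solving the two reaction functions simultaneously: (1 − (1/3)(1/3))p_{LinkUp} = 24.5 + (1/3)·27, so (8/9)p_{LinkUp} = 33.5 and p_{LinkUp} = 37.6875.
Then p_{NetOne} = 27 + (1/3)·37.6875 = 39.5625.

37.6875, 39.5625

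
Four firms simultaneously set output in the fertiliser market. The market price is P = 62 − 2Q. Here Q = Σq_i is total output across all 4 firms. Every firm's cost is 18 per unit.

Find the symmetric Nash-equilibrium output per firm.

4.4

A representative firm's profit is π_i = q_i(62 − 2Q) − 18q_i, with Q = q_i + Σ_{j≠i} q_j.
First-order condition: 44 − 4q_i − 2Σ_{j≠i} q_j = 0.
With identical firms, set every q_j = q: then 44 − 4q − 6q = 0, i.e. q = 44/10 = 4.4.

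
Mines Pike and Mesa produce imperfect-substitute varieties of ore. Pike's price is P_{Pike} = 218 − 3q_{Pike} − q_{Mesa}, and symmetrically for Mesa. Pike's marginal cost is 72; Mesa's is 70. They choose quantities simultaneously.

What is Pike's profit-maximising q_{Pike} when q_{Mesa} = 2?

24

Mine Pike's profit: π = q_{Pike}(218 − 3q_{Pike} − q_{Mesa}) − 72q_{Pike}.
∂π/∂q_{Pike} = 146 − 6q_{Pike} − q_{Mesa} = 0 ⇒ q_{Pike} = 73/3 − (1/6)q_{Mesa}.
At q_{Mesa} = 2: q_{Pike} = 73/3 − (1/6)·2 = 24.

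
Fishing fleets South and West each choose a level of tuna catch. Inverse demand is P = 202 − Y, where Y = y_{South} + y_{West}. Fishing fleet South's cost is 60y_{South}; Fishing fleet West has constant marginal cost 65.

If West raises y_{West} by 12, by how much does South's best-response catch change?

Fishing fleet South's profit: π = y_{South}(202 − (y_{South} + y_{West})) − 60y_{South}.
∂π/∂y_{South} = 142 − 2y_{South} − y_{West} = 0, so y_{South} = 71 − 0.5y_{West}.
The reaction-function slope is −0.5, so a 12-unit rise in y_{West} moves y_{South} by −0.5 × 12 = −6. South's best response falls — the actions are strategic substitutes.

-6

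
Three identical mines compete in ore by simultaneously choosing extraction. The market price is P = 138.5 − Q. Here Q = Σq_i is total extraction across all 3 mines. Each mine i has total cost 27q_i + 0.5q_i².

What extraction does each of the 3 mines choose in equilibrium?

A representative mine's profit is π_i = q_i(138.5 − Q) − 27q_i − 0.5q_i², with Q = q_i + Σ_{j≠i} q_j.
First-order condition: 111.5 − 3q_i − Σ_{j≠i} q_j = 0.
Imposing symmetry (q_j = q for all j) turns Σ_{j≠i} q_j into 2q, so 111.5 = 5q and q = 22.3.

22.3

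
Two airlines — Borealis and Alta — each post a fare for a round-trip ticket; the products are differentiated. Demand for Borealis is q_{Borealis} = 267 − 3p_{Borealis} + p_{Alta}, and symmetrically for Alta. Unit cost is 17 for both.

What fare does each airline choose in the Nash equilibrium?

Borealis's profit: π = (p_{Borealis} − 17)(267 − 3p_{Borealis} + p_{Alta}).
∂π/∂p_{Borealis} = 318 − 6p_{Borealis} + p_{Alta} = 0 ⇒ p_{Borealis} = 53 + (1/6)p_{Alta}.
Setting p_{Borealis} = p_{Alta} in the reaction function: p_{Borealis} = 53 + (1/6)p_{Borealis}, so p_{Borealis} = 53 / (5/6) = 63.6.

63.6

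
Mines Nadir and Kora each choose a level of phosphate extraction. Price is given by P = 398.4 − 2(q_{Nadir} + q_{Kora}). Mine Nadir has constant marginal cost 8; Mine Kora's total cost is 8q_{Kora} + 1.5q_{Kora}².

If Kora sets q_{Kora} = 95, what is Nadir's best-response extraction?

50.1

Mine Nadir's profit: π = q_{Nadir}(398.4 − 2(q_{Nadir} + q_{Kora})) − 8q_{Nadir}.
∂π/∂q_{Nadir} = 390.4 − 4q_{Nadir} − 2q_{Kora} = 0, so q_{Nadir} = 97.6 − 0.5q_{Kora}.
At q_{Kora} = 95: q_{Nadir} = 97.6 − 0.5·95 = 50.1.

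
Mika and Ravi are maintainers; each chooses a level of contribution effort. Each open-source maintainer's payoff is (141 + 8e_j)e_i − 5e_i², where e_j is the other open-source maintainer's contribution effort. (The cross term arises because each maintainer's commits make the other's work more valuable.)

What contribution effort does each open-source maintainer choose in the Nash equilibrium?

70.5

Mika's payoff is (141 + 8e_R)e_M − 5e_M².
∂π/∂e_M = 141 + 8e_R − 10e_M = 0, so e_M = 14.1 + 0.8e_R.
Setting e_M = e_R in the reaction function: e_M = 14.1 + 0.8e_M, so e_M = 14.1 / 0.2 = 70.5.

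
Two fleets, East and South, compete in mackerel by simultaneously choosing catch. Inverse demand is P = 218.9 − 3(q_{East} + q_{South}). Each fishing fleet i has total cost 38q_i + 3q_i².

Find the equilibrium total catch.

Fishing fleet East's profit: π = q_{East}(218.9 − 3(q_{East} + q_{South})) − 38q_{East} − 3q_{East}².
∂π/∂q_{East} = 180.9 − 12q_{East} − 3q_{South} = 0, so q_{East} = 15.075 − 0.25q_{South}.
By symmetry q_{South} = q_{East}; substituting into the reaction function, 1.25q_{East} = 15.075 and q_{East} = 12.06.
Total catch: 12.06 + 12.06 = 24.12.

24.12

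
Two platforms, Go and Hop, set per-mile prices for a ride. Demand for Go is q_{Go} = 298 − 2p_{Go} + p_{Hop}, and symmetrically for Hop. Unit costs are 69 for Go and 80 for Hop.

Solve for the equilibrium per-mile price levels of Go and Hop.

146.8, 151.2

Go's profit: π = (p_{Go} − 69)(298 − 2p_{Go} + p_{Hop}).
∂π/∂p_{Go} = 436 − 4p_{Go} + p_{Hop} = 0 ⇒ p_{Go} = 109 + 0.25p_{Hop}.
Similarly p_{Hop} = 114.5 + 0.25p_{Go}.
Plugging p_{Hop} into Go's best response: p_{Go} = 109 + 0.25(114.5 + 0.25p_{Go}) ⇒ 0.9375p_{Go} = 137.625, so p_{Go} = 146.8.
Then p_{Hop} = 114.5 + 0.25·146.8 = 151.2.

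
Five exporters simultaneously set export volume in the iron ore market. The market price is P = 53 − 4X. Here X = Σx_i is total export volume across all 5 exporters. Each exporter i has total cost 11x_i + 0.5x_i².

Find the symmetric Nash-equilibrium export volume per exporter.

1.68

A representative exporter's profit is π_i = x_i(53 − 4X) − 11x_i − 0.5x_i², with X = x_i + Σ_{j≠i} x_j.
First-order condition: 42 − 9x_i − 4Σ_{j≠i} x_j = 0.
In a symmetric equilibrium every exporter chooses the same x, so Σ_{j≠i} x_j = 4x. The condition becomes 42 − 25x = 0, giving x = 42/25 = 1.68.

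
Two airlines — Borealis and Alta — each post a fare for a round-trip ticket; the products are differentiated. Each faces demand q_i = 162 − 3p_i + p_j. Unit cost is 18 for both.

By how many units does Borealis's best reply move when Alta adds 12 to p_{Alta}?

Borealis's profit: π = (p_{Borealis} − 18)(162 − 3p_{Borealis} + p_{Alta}).
∂π/∂p_{Borealis} = 216 − 6p_{Borealis} + p_{Alta} = 0 ⇒ p_{Borealis} = 36 + (1/6)p_{Alta}.
The reaction-function slope is 1/6, so a 12-unit rise in p_{Alta} moves p_{Borealis} by 1/6 × 12 = 2. Borealis's best response rises — the actions are strategic complements.

2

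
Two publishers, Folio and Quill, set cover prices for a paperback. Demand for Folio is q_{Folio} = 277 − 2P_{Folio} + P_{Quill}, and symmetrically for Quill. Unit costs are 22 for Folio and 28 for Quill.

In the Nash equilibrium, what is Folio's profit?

Folio's profit: π = (P_{Folio} − 22)(277 − 2P_{Folio} + P_{Quill}).
∂π/∂P_{Folio} = 321 − 4P_{Folio} + P_{Quill} = 0 ⇒ P_{Folio} = 80.25 + 0.25P_{Quill}.
Similarly P_{Quill} = 83.25 + 0.25P_{Folio}.
Plugging P_{Quill} into Folio's best response: P_{Folio} = 80.25 + 0.25(83.25 + 0.25P_{Folio}) ⇒ 0.9375P_{Folio} = 101.0625, so P_{Folio} = 107.8.
Then P_{Quill} = 83.25 + 0.25·107.8 = 110.2.
q_{Folio} = 277 − 2·107.8 + 110.2 = 171.6.
Profit = (107.8 − 22)·171.6 = 14723.28.

14723.28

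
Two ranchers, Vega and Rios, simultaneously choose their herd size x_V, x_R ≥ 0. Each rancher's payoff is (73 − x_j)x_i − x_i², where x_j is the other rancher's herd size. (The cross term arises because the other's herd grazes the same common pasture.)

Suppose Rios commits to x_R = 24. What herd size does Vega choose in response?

Vega's payoff is (73 − x_R)x_V − x_V².
∂π/∂x_V = 73 − x_R − 2x_V = 0, so x_V = 36.5 − 0.5x_R.
At x_R = 24: x_V = 36.5 − 0.5·24 = 24.5.

24.5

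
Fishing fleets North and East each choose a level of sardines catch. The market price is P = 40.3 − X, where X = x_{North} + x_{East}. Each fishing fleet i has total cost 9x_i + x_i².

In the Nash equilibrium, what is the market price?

Fishing fleet North's profit: π = x_{North}(40.3 − (x_{North} + x_{East})) − 9x_{North} − x_{North}².
∂π/∂x_{North} = 31.3 − 4x_{North} − x_{East} = 0, so x_{North} = 7.825 − 0.25x_{East}.
Setting x_{North} = x_{East} in the reaction function: x_{North} = 7.825 − 0.25x_{North}, so x_{North} = 7.825 / 1.25 = 6.26.
Equilibrium price: P = 40.3 − 12.52 = 27.78.

27.78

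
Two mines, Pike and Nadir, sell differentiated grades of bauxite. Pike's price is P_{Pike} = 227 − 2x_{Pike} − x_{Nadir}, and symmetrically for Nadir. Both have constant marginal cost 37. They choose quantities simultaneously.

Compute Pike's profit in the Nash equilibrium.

2888

Mine Pike's profit: π = x_{Pike}(227 − 2x_{Pike} − x_{Nadir}) − 37x_{Pike}.
∂π/∂x_{Pike} = 190 − 4x_{Pike} − x_{Nadir} = 0 ⇒ x_{Pike} = 47.5 − 0.25x_{Nadir}.
The game is symmetric, so in equilibrium x_{Nadir} = x_{Pike}: the reaction function gives 1.25x_{Pike} = 47.5, hence x_{Pike} = 38.
P_{Pike} = 227 − 2·38 − 38 = 113.
Profit = (113 − 37)·38 = 2888.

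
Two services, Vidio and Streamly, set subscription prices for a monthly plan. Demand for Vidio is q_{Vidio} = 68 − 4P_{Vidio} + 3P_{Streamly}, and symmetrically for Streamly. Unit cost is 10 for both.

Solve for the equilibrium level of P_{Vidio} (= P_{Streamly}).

Vidio's profit: π = (P_{Vidio} − 10)(68 − 4P_{Vidio} + 3P_{Streamly}).
∂π/∂P_{Vidio} = 108 − 8P_{Vidio} + 3P_{Streamly} = 0 ⇒ P_{Vidio} = 13.5 + 0.375P_{Streamly}.
Setting P_{Vidio} = P_{Streamly} in the reaction function: P_{Vidio} = 13.5 + 0.375P_{Vidio}, so P_{Vidio} = 13.5 / 0.625 = 21.6.

21.6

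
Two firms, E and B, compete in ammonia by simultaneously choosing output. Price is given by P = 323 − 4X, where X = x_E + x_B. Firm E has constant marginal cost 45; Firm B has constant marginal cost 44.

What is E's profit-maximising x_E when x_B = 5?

Firm E's profit: π = x_E(323 − 4(x_E + x_B)) − 45x_E.
∂π/∂x_E = 278 − 8x_E − 4x_B = 0, so x_E = 34.75 − 0.5x_B.
At x_B = 5: x_E = 34.75 − 0.5·5 = 32.25.

32.25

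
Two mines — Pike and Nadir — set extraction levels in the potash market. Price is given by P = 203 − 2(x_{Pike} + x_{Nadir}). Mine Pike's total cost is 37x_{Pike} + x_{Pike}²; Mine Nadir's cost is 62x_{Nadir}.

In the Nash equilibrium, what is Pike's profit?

Mine Pike's profit: π = x_{Pike}(203 − 2(x_{Pike} + x_{Nadir})) − 37x_{Pike} − x_{Pike}².
∂π/∂x_{Pike} = 166 − 6x_{Pike} − 2x_{Nadir} = 0, so x_{Pike} = 83/3 − (1/3)x_{Nadir}.
For Nadir: ∂π/∂x_{Nadir} = 141 − 4x_{Nadir} − 2x_{Pike} = 0 ⇒ x_{Nadir} = 35.25 − 0.5x_{Pike}.
Solving the two reaction functions simultaneously: (1 − (−1/3)(−0.5))x_{Pike} = 83/3 − (1/3)·35.25, so (5/6)x_{Pike} = 191/12 and x_{Pike} = 19.1.
Then x_{Nadir} = 35.25 − 0.5·19.1 = 25.7.
Price P = 203 − 2·44.8 = 113.4.
Pike's profit: (113.4 − 37)·19.1 − (19.1)² = 1094.43.

1094.43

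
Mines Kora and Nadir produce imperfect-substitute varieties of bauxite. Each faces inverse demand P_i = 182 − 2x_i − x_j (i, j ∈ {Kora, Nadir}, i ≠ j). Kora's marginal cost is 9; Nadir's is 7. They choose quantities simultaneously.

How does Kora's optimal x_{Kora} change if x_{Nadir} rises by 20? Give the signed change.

-5

Mine Kora's profit: π = x_{Kora}(182 − 2x_{Kora} − x_{Nadir}) − 9x_{Kora}.
∂π/∂x_{Kora} = 173 − 4x_{Kora} − x_{Nadir} = 0 ⇒ x_{Kora} = 43.25 − 0.25x_{Nadir}.
The reaction-function slope is −0.25, so a 20-unit rise in x_{Nadir} moves x_{Kora} by −0.25 × 20 = −5. Kora's best response falls — the actions are strategic substitutes.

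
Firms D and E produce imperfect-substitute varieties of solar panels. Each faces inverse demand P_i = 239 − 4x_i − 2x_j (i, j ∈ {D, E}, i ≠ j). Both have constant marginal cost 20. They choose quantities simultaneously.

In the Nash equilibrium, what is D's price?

Firm D's profit: π = x_D(239 − 4x_D − 2x_E) − 20x_D.
∂π/∂x_D = 219 − 8x_D − 2x_E = 0 ⇒ x_D = 27.375 − 0.25x_E.
Setting x_D = x_E in the reaction function: x_D = 27.375 − 0.25x_D, so x_D = 27.375 / 1.25 = 21.9.
P_D = 239 − 4·21.9 − 2·21.9 = 107.6.

107.6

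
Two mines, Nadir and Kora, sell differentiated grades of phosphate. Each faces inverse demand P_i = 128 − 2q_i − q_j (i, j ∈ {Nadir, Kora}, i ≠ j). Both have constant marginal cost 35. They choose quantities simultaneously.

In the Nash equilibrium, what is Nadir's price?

72.2

Mine Nadir's profit: π = q_{Nadir}(128 − 2q_{Nadir} − q_{Kora}) − 35q_{Nadir}.
∂π/∂q_{Nadir} = 93 − 4q_{Nadir} − q_{Kora} = 0 ⇒ q_{Nadir} = 23.25 − 0.25q_{Kora}.
The game is symmetric, so in equilibrium q_{Kora} = q_{Nadir}: the reaction function gives 1.25q_{Nadir} = 23.25, hence q_{Nadir} = 18.6.
P_{Nadir} = 128 − 2·18.6 − 18.6 = 72.2.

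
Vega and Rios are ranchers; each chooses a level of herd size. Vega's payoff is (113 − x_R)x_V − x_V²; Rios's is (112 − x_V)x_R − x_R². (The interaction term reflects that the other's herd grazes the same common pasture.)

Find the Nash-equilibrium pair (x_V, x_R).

38, 37

Expanding Vega's payoff: 113x_V − x_Rx_V − x_V².
∂π/∂x_V = 113 − x_R − 2x_V = 0, so x_V = 56.5 − 0.5x_R.
Likewise for Rios: x_R = 56 − 0.5x_V.
Plugging x_R into Vega's best response: x_V = 56.5 − 0.5(56 − 0.5x_V) ⇒ 0.75x_V = 28.5, so x_V = 38.
Then x_R = 56 − 0.5·38 = 37.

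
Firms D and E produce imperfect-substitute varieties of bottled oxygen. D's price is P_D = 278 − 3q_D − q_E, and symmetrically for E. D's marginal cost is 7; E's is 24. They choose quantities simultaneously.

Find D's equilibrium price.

124.6

Firm D's profit: π = q_D(278 − 3q_D − q_E) − 7q_D.
∂π/∂q_D = 271 − 6q_D − q_E = 0 ⇒ q_D = 271/6 − (1/6)q_E.
Similarly q_E = 127/3 − (1/6)q_D.
Plugging q_E into D's best response: q_D = 271/6 − (1/6)(127/3 − (1/6)q_D) ⇒ (35/36)q_D = 343/9, so q_D = 39.2.
Then q_E = 127/3 − (1/6)·39.2 = 35.8.
P_D = 278 − 3·39.2 − 35.8 = 124.6.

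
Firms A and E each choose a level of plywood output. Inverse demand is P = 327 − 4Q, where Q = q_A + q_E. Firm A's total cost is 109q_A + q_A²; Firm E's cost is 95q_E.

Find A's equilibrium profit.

812.8125

Firm A's profit: π = q_A(327 − 4(q_A + q_E)) − 109q_A − q_A².
∂π/∂q_A = 218 − 10q_A − 4q_E = 0, so q_A = 21.8 − 0.4q_E.
For E: ∂π/∂q_E = 232 − 8q_E − 4q_A = 0 ⇒ q_E = 29 − 0.5q_A.
Plugging q_E into A's best response: q_A = 21.8 − 0.4(29 − 0.5q_A) ⇒ 0.8q_A = 10.2, so q_A = 12.75.
Then q_E = 29 − 0.5·12.75 = 22.625.
Price P = 327 − 4·35.375 = 185.5.
A's profit: (185.5 − 109)·12.75 − (12.75)² = 812.8125.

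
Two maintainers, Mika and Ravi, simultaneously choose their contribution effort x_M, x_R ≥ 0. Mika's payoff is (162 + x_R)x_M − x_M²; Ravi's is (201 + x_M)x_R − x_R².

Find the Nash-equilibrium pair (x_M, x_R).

175, 188

Expanding Mika's payoff: 162x_M + x_Rx_M − x_M².
∂π/∂x_M = 162 + x_R − 2x_M = 0, so x_M = 81 + 0.5x_R.
Likewise for Ravi: x_R = 100.5 + 0.5x_M.
Solving the two reaction functions simultaneously: (1 − (0.5)(0.5))x_M = 81 + 0.5·100.5, so 0.75x_M = 131.25 and x_M = 175.
Then x_R = 100.5 + 0.5·175 = 188.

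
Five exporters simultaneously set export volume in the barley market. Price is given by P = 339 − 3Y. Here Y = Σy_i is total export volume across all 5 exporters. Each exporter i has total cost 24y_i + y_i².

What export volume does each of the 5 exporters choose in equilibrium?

15.75

A representative exporter's profit is π_i = y_i(339 − 3Y) − 24y_i − y_i², with Y = y_i + Σ_{j≠i} y_j.
First-order condition: 315 − 8y_i − 3Σ_{j≠i} y_j = 0.
Imposing symmetry (y_j = y for all j) turns Σ_{j≠i} y_j into 4y, so 315 = 20y and y = 15.75.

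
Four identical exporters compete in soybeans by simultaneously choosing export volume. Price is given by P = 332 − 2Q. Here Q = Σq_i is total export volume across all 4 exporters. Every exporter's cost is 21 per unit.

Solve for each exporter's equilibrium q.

31.1

A representative exporter's profit is π_i = q_i(332 − 2Q) − 21q_i, with Q = q_i + Σ_{j≠i} q_j.
First-order condition: 311 − 4q_i − 2Σ_{j≠i} q_j = 0.
Imposing symmetry (q_j = q for all j) turns Σ_{j≠i} q_j into 3q, so 311 = 10q and q = 31.1.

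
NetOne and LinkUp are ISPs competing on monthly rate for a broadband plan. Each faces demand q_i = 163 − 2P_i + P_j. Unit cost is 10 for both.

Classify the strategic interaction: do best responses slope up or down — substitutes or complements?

NetOne's profit: π = (P_{NetOne} − 10)(163 − 2P_{NetOne} + P_{LinkUp}).
∂π/∂P_{NetOne} = 183 − 4P_{NetOne} + P_{LinkUp} = 0 ⇒ P_{NetOne} = 45.75 + 0.25P_{LinkUp}.
The best-response slope dP_{NetOne}/dP_{LinkUp} = 0.25 > 0: the reaction function is upward-sloping, so the choices are strategic complements.

strategic complements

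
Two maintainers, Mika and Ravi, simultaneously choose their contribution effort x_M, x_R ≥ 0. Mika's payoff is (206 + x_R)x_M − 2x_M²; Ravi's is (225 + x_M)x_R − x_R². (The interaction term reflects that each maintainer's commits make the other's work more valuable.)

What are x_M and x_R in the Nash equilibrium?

Expanding Mika's payoff: 206x_M + x_Rx_M − 2x_M².
∂π/∂x_M = 206 + x_R − 4x_M = 0, so x_M = 51.5 + 0.25x_R.
Likewise for Ravi: x_R = 112.5 + 0.5x_M.
Substituting the second reaction function into the first: x_M = 51.5 + 0.25(112.5 + 0.5x_M), which gives 0.875x_M = 79.625 ⇒ x_M = 91.
Then x_R = 112.5 + 0.5·91 = 158.

91, 158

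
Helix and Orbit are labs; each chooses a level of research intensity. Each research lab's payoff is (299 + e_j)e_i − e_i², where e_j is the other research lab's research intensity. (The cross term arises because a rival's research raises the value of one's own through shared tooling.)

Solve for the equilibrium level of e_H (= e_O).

Helix's payoff is (299 + e_O)e_H − e_H².
∂π/∂e_H = 299 + e_O − 2e_H = 0, so e_H = 149.5 + 0.5e_O.
Setting e_H = e_O in the reaction function: e_H = 149.5 + 0.5e_H, so e_H = 149.5 / 0.5 = 299.

299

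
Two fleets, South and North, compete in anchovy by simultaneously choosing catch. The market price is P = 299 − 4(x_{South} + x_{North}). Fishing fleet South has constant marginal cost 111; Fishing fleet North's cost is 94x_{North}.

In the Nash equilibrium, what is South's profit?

Fishing fleet South's profit: π = x_{South}(299 − 4(x_{South} + x_{North})) − 111x_{South}.
∂π/∂x_{South} = 188 − 8x_{South} − 4x_{North} = 0, so x_{South} = 23.5 − 0.5x_{North}.
By the same steps for North: x_{North} = 25.625 − 0.5x_{South}.
Solving the two reaction functions simultaneously: (1 − (−0.5)(−0.5))x_{South} = 23.5 − 0.5·25.625, so 0.75x_{South} = 10.6875 and x_{South} = 14.25.
Then x_{North} = 25.625 − 0.5·14.25 = 18.5.
Price P = 299 − 4·32.75 = 168.
South's profit: (168 − 111)·14.25 = 812.25.

812.25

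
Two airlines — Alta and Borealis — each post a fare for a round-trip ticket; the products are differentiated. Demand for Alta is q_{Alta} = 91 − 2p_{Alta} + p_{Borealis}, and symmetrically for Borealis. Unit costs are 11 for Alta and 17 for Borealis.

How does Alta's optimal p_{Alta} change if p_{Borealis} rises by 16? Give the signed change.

4

Alta's profit: π = (p_{Alta} − 11)(91 − 2p_{Alta} + p_{Borealis}).
∂π/∂p_{Alta} = 113 − 4p_{Alta} + p_{Borealis} = 0 ⇒ p_{Alta} = 28.25 + 0.25p_{Borealis}.
The reaction-function slope is 0.25, so a 16-unit rise in p_{Borealis} moves p_{Alta} by 0.25 × 16 = 4. Alta's best response rises — the actions are strategic complements.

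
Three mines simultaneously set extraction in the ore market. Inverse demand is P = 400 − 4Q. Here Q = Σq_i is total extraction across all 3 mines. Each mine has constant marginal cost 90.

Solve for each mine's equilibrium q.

A representative mine's profit is π_i = q_i(400 − 4Q) − 90q_i, with Q = q_i + Σ_{j≠i} q_j.
First-order condition: 310 − 8q_i − 4Σ_{j≠i} q_j = 0.
With identical mines, set every q_j = q: then 310 − 8q − 8q = 0, i.e. q = 310/16 = 19.375.

19.375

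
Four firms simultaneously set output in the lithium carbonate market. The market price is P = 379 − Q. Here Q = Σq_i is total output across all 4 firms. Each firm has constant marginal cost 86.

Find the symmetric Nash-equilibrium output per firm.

A representative firm's profit is π_i = q_i(379 − Q) − 86q_i, with Q = q_i + Σ_{j≠i} q_j.
First-order condition: 293 − 2q_i − Σ_{j≠i} q_j = 0.
Imposing symmetry (q_j = q for all j) turns Σ_{j≠i} q_j into 3q, so 293 = 5q and q = 58.6.

58.6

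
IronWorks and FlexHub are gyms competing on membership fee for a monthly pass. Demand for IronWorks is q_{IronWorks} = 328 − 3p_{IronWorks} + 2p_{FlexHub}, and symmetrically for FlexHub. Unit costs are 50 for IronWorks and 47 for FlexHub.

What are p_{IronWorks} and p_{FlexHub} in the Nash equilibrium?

IronWorks's profit: π = (p_{IronWorks} − 50)(328 − 3p_{IronWorks} + 2p_{FlexHub}).
∂π/∂p_{IronWorks} = 478 − 6p_{IronWorks} + 2p_{FlexHub} = 0 ⇒ p_{IronWorks} = 239/3 + (1/3)p_{FlexHub}.
Similarly p_{FlexHub} = 469/6 + (1/3)p_{IronWorks}.
Solving the two reaction functions simultaneously: (1 − (1/3)(1/3))p_{IronWorks} = 239/3 + (1/3)·(469/6), so (8/9)p_{IronWorks} = 1903/18 and p_{IronWorks} = 118.9375.
Then p_{FlexHub} = 469/6 + (1/3)·118.9375 = 117.8125.

118.9375, 117.8125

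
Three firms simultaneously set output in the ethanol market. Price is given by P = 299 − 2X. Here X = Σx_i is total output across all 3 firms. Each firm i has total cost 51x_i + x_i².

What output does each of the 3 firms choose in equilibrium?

A representative firm's profit is π_i = x_i(299 − 2X) − 51x_i − x_i², with X = x_i + Σ_{j≠i} x_j.
First-order condition: 248 − 6x_i − 2Σ_{j≠i} x_j = 0.
In a symmetric equilibrium every firm chooses the same x, so Σ_{j≠i} x_j = 2x. The condition becomes 248 − 10x = 0, giving x = 248/10 = 24.8.

24.8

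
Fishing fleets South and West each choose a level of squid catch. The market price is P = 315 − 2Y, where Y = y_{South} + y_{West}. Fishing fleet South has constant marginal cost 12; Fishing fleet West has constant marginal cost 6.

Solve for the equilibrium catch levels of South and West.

49.5, 52.5

Fishing fleet South's profit: π = y_{South}(315 − 2(y_{South} + y_{West})) − 12y_{South}.
∂π/∂y_{South} = 303 − 4y_{South} − 2y_{West} = 0, so y_{South} = 75.75 − 0.5y_{West}.
By the same steps for West: y_{West} = 77.25 − 0.5y_{South}.
Solving the two reaction functions simultaneously: (1 − (−0.5)(−0.5))y_{South} = 75.75 − 0.5·77.25, so 0.75y_{South} = 37.125 and y_{South} = 49.5.
Then y_{West} = 77.25 − 0.5·49.5 = 52.5.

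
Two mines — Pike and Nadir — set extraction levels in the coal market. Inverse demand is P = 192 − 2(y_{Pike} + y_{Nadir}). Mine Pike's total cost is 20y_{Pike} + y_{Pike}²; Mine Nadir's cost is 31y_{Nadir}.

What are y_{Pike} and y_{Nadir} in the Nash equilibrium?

Mine Pike's profit: π = y_{Pike}(192 − 2(y_{Pike} + y_{Nadir})) − 20y_{Pike} − y_{Pike}².
∂π/∂y_{Pike} = 172 − 6y_{Pike} − 2y_{Nadir} = 0, so y_{Pike} = 86/3 − (1/3)y_{Nadir}.
For Nadir: ∂π/∂y_{Nadir} = 161 − 4y_{Nadir} − 2y_{Pike} = 0 ⇒ y_{Nadir} = 40.25 − 0.5y_{Pike}.
Substituting the second reaction function into the first: y_{Pike} = 86/3 − (1/3)(40.25 − 0.5y_{Pike}), which gives (5/6)y_{Pike} = 15.25 ⇒ y_{Pike} = 18.3.
Then y_{Nadir} = 40.25 − 0.5·18.3 = 31.1.

18.3, 31.1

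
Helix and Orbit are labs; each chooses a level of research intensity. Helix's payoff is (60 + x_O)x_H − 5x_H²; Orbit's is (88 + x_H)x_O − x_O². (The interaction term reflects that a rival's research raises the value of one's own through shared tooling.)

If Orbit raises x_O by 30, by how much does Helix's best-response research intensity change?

3

Expanding Helix's payoff: 60x_H + x_Ox_H − 5x_H².
∂π/∂x_H = 60 + x_O − 10x_H = 0, so x_H = 6 + 0.1x_O.
The reaction-function slope is 0.1, so a 30-unit rise in x_O moves x_H by 0.1 × 30 = 3. Helix's best response rises — the actions are strategic complements.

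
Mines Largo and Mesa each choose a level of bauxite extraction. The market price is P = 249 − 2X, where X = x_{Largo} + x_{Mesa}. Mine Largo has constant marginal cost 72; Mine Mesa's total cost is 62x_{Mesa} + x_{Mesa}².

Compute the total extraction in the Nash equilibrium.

54.1

Mine Largo's profit: π = x_{Largo}(249 − 2(x_{Largo} + x_{Mesa})) − 72x_{Largo}.
∂π/∂x_{Largo} = 177 − 4x_{Largo} − 2x_{Mesa} = 0, so x_{Largo} = 44.25 − 0.5x_{Mesa}.
For Mesa: ∂π/∂x_{Mesa} = 187 − 6x_{Mesa} − 2x_{Largo} = 0 ⇒ x_{Mesa} = 187/6 − (1/3)x_{Largo}.
Solving the two reaction functions simultaneously: (1 − (−0.5)(−1/3))x_{Largo} = 44.25 − 0.5·(187/6), so (5/6)x_{Largo} = 86/3 and x_{Largo} = 34.4.
Then x_{Mesa} = 187/6 − (1/3)·34.4 = 19.7.
Total extraction: 34.4 + 19.7 = 54.1.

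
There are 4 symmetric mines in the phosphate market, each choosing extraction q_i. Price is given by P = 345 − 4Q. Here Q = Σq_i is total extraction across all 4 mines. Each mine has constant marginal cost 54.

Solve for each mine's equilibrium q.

A representative mine's profit is π_i = q_i(345 − 4Q) − 54q_i, with Q = q_i + Σ_{j≠i} q_j.
First-order condition: 291 − 8q_i − 4Σ_{j≠i} q_j = 0.
Imposing symmetry (q_j = q for all j) turns Σ_{j≠i} q_j into 3q, so 291 = 20q and q = 14.55.

14.55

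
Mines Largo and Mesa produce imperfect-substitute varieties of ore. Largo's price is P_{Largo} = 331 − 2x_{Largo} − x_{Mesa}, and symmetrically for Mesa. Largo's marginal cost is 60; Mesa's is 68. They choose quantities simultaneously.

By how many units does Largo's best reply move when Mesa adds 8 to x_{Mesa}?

-2

Mine Largo's profit: π = x_{Largo}(331 − 2x_{Largo} − x_{Mesa}) − 60x_{Largo}.
∂π/∂x_{Largo} = 271 − 4x_{Largo} − x_{Mesa} = 0 ⇒ x_{Largo} = 67.75 − 0.25x_{Mesa}.
The reaction-function slope is −0.25, so an 8-unit rise in x_{Mesa} moves x_{Largo} by −0.25 × 8 = −2. Largo's best response falls — the actions are strategic substitutes.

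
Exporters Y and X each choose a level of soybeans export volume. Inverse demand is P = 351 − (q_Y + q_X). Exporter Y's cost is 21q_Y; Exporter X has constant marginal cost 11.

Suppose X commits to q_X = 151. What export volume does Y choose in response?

89.5

Exporter Y's profit: π = q_Y(351 − (q_Y + q_X)) − 21q_Y.
∂π/∂q_Y = 330 − 2q_Y − q_X = 0, so q_Y = 165 − 0.5q_X.
At q_X = 151: q_Y = 165 − 0.5·151 = 89.5.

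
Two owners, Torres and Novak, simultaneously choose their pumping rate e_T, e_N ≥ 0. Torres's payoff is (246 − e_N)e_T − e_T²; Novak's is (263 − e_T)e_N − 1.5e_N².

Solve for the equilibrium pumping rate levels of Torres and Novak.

95, 56

Expanding Torres's payoff: 246e_T − e_Ne_T − e_T².
∂π/∂e_T = 246 − e_N − 2e_T = 0, so e_T = 123 − 0.5e_N.
Likewise for Novak: e_N = 263/3 − (1/3)e_T.
Substituting the second reaction function into the first: e_T = 123 − 0.5(263/3 − (1/3)e_T), which gives (5/6)e_T = 475/6 ⇒ e_T = 95.
Then e_N = 263/3 − (1/3)·95 = 56.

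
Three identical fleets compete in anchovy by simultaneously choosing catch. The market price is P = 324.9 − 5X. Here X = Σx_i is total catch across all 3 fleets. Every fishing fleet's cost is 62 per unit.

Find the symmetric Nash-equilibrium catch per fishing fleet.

A representative fishing fleet's profit is π_i = x_i(324.9 − 5X) − 62x_i, with X = x_i + Σ_{j≠i} x_j.
First-order condition: 262.9 − 10x_i − 5Σ_{j≠i} x_j = 0.
With identical fishing fleets, set every x_j = x: then 262.9 − 10x − 10x = 0, i.e. x = 262.9/20 = 13.145.

13.145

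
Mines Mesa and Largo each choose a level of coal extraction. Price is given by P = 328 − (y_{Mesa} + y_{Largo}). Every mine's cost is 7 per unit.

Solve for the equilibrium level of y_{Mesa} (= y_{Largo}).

107

Mine Mesa's profit: π = y_{Mesa}(328 − (y_{Mesa} + y_{Largo})) − 7y_{Mesa}.
∂π/∂y_{Mesa} = 321 − 2y_{Mesa} − y_{Largo} = 0, so y_{Mesa} = 160.5 − 0.5y_{Largo}.
The game is symmetric, so in equilibrium y_{Largo} = y_{Mesa}: the reaction function gives 1.5y_{Mesa} = 160.5, hence y_{Mesa} = 107.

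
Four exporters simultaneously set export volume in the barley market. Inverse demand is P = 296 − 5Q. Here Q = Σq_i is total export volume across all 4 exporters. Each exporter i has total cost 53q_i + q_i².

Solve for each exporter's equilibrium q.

9

A representative exporter's profit is π_i = q_i(296 − 5Q) − 53q_i − q_i², with Q = q_i + Σ_{j≠i} q_j.
First-order condition: 243 − 12q_i − 5Σ_{j≠i} q_j = 0.
With identical exporters, set every q_j = q: then 243 − 12q − 15q = 0, i.e. q = 243/27 = 9.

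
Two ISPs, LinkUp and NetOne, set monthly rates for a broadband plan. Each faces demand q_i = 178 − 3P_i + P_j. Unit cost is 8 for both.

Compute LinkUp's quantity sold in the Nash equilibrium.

LinkUp's profit: π = (P_{LinkUp} − 8)(178 − 3P_{LinkUp} + P_{NetOne}).
∂π/∂P_{LinkUp} = 202 − 6P_{LinkUp} + P_{NetOne} = 0 ⇒ P_{LinkUp} = 101/3 + (1/6)P_{NetOne}.
Setting P_{LinkUp} = P_{NetOne} in the reaction function: P_{LinkUp} = 101/3 + (1/6)P_{LinkUp}, so P_{LinkUp} = (101/3) / (5/6) = 40.4.
q_{LinkUp} = 178 − 3·40.4 + 40.4 = 97.2.

97.2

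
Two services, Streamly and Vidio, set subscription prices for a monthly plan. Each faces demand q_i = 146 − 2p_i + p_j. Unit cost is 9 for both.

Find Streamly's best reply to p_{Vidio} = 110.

Streamly's profit: π = (p_{Streamly} − 9)(146 − 2p_{Streamly} + p_{Vidio}).
∂π/∂p_{Streamly} = 164 − 4p_{Streamly} + p_{Vidio} = 0 ⇒ p_{Streamly} = 41 + 0.25p_{Vidio}.
At p_{Vidio} = 110: p_{Streamly} = 41 + 0.25·110 = 68.5.

68.5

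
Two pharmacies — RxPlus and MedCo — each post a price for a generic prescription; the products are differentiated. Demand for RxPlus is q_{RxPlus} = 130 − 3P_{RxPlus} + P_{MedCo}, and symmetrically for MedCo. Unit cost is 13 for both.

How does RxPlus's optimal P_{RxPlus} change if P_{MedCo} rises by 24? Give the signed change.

RxPlus's profit: π = (P_{RxPlus} − 13)(130 − 3P_{RxPlus} + P_{MedCo}).
∂π/∂P_{RxPlus} = 169 − 6P_{RxPlus} + P_{MedCo} = 0 ⇒ P_{RxPlus} = 169/6 + (1/6)P_{MedCo}.
The reaction-function slope is 1/6, so a 24-unit rise in P_{MedCo} moves P_{RxPlus} by 1/6 × 24 = 4. RxPlus's best response rises — the actions are strategic complements.

4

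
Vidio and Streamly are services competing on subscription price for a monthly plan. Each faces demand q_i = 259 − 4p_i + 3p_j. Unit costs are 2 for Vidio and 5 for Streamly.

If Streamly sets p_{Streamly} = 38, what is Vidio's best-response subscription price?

Vidio's profit: π = (p_{Vidio} − 2)(259 − 4p_{Vidio} + 3p_{Streamly}).
∂π/∂p_{Vidio} = 267 − 8p_{Vidio} + 3p_{Streamly} = 0 ⇒ p_{Vidio} = 33.375 + 0.375p_{Streamly}.
At p_{Streamly} = 38: p_{Vidio} = 33.375 + 0.375·38 = 47.625.

47.625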